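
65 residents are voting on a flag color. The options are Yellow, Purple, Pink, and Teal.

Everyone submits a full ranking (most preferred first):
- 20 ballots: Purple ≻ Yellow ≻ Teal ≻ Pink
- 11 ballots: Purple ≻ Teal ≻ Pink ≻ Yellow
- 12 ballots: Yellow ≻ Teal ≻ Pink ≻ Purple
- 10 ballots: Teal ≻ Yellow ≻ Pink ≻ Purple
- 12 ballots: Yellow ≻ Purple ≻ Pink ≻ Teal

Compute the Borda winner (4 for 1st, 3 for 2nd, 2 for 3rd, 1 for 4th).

Yellow: 20×3 + 11×1 + 12×4 + 10×3 + 12×4 = 197
Purple: 20×4 + 11×4 + 12×1 + 10×1 + 12×3 = 182
Pink: 20×1 + 11×2 + 12×2 + 10×2 + 12×2 = 110
Teal: 20×2 + 11×3 + 12×3 + 10×4 + 12×1 = 161

Yellow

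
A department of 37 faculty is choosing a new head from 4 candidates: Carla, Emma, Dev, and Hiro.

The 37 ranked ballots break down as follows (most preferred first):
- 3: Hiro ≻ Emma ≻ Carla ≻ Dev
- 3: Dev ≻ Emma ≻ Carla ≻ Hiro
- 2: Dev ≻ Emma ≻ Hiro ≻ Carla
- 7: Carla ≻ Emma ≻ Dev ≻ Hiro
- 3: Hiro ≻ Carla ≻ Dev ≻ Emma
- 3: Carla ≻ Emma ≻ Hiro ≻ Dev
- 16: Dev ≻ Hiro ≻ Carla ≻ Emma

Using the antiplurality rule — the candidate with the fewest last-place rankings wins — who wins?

Last-place votes: Carla 2, Emma 19, Dev 6, Hiro 10.

Carla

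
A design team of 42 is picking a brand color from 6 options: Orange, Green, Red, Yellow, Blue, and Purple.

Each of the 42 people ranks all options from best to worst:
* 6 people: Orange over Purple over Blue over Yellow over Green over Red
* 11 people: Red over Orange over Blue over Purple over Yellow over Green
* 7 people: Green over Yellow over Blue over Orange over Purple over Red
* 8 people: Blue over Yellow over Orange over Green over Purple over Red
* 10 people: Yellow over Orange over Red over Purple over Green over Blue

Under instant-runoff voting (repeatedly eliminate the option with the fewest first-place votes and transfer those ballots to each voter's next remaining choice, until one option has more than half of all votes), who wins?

Blue

Round 1: Orange 6, Green 7, Red 11, Yellow 10, Blue 8, Purple 0. Purple eliminated.
Round 2: Orange 6, Green 7, Red 11, Yellow 10, Blue 8. Orange eliminated.
Round 3: Green 7, Red 11, Yellow 10, Blue 14. Green eliminated.
Round 4: Red 11, Yellow 17, Blue 14. Red eliminated.
Round 5: Yellow 17, Blue 25. Blue has a majority (≥22).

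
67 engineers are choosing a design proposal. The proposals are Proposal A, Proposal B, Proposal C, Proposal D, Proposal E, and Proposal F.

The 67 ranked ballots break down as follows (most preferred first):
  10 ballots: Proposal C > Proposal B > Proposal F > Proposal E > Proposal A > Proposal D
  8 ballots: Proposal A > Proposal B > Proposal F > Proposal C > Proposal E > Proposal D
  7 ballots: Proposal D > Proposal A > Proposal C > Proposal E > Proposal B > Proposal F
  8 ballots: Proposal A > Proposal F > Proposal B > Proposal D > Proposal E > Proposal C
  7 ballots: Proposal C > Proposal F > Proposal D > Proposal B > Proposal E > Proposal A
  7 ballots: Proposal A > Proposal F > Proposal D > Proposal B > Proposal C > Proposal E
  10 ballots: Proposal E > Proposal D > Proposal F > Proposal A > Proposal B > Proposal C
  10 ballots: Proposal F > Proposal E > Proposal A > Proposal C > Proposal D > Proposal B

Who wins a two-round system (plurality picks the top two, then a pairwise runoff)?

Round 1 first-place votes: Proposal A 23, Proposal B 0, Proposal C 17, Proposal D 7, Proposal E 10, Proposal F 10. Proposal A and Proposal C advance.
Runoff: Proposal A is ranked above Proposal C on 50 ballots, Proposal C above Proposal A on 17.

Proposal A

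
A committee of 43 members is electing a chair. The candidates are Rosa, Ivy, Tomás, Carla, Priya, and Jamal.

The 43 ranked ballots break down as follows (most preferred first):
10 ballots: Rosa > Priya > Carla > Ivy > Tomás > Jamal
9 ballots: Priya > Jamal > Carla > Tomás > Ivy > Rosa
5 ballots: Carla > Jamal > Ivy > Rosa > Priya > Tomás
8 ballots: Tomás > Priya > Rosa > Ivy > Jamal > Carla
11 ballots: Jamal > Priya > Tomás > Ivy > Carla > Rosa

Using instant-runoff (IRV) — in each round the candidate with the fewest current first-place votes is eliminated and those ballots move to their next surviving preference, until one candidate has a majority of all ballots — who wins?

Round 1: Rosa 10, Ivy 0, Tomás 8, Carla 5, Priya 9, Jamal 11. Ivy eliminated.
Round 2: Rosa 10, Tomás 8, Carla 5, Priya 9, Jamal 11. Carla eliminated.
Round 3: Rosa 10, Tomás 8, Priya 9, Jamal 16. Tomás eliminated.
Round 4: Rosa 10, Priya 17, Jamal 16. Rosa eliminated.
Round 5: Priya 27, Jamal 16. Priya has a majority (≥22).

Priya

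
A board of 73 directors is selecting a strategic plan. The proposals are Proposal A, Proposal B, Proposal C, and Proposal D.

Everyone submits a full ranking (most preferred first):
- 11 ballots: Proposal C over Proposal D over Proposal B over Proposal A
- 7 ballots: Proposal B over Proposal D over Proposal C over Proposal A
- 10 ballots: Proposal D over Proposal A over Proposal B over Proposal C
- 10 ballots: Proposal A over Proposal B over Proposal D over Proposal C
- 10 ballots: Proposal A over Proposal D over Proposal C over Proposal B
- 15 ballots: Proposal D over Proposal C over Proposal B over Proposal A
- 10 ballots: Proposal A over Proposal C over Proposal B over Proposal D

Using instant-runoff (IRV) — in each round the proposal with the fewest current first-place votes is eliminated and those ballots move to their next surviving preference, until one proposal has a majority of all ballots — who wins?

Proposal D

Round 1: Proposal A 30, Proposal B 7, Proposal C 11, Proposal D 25. Proposal B eliminated.
Round 2: Proposal A 30, Proposal C 11, Proposal D 32. Proposal C eliminated.
Round 3: Proposal A 30, Proposal D 43. Proposal D has a majority (≥37).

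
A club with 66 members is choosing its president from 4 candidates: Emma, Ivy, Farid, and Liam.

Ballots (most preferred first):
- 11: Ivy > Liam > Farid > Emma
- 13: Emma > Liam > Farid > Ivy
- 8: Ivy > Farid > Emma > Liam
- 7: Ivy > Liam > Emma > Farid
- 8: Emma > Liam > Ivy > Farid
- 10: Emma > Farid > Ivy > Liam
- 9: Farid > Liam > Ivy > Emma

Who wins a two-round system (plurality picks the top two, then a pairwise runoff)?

Round 1 first-place votes: Emma 31, Ivy 26, Farid 9, Liam 0. Emma and Ivy advance.
Runoff: Emma is ranked above Ivy on 31 ballots, Ivy above Emma on 35.

Ivy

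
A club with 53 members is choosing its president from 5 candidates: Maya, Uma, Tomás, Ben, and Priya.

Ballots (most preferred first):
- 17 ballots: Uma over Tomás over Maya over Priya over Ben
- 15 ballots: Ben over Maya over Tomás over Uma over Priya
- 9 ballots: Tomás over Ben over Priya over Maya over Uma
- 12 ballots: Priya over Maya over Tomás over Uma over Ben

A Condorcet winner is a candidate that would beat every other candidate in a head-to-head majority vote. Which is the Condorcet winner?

Maya vs Uma: 36–17
Maya vs Tomás: 27–26
Maya vs Ben: 29–24
Maya vs Priya: 32–21
Maya beats every other candidate.

Maya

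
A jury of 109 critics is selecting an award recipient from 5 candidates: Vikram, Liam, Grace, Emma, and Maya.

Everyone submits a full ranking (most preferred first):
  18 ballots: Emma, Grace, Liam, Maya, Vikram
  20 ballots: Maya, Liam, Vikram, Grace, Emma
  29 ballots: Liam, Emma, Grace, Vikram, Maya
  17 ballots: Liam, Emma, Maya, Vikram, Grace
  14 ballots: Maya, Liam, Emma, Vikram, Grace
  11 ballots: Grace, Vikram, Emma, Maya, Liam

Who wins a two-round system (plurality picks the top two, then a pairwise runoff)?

Round 1 first-place votes: Vikram 0, Liam 46, Grace 11, Emma 18, Maya 34. Liam and Maya advance.
Runoff: Liam is ranked above Maya on 64 ballots, Maya above Liam on 45.

Liam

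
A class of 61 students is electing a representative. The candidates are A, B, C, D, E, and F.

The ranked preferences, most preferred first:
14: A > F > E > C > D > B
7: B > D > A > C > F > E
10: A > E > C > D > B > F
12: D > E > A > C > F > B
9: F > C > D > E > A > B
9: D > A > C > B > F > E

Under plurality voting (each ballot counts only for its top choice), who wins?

First-place votes: A 24, B 7, C 0, D 21, E 0, F 9.

A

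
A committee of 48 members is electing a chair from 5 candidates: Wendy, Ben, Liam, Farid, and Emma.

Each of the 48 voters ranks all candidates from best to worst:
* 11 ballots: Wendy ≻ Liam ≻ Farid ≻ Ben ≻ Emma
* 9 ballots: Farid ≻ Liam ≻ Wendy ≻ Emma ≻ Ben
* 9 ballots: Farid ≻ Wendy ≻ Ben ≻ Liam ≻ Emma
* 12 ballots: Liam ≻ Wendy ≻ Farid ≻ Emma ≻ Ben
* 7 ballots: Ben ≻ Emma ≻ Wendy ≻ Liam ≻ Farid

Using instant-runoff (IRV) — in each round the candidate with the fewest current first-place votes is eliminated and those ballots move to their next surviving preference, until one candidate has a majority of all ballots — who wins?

Wendy

Round 1: Wendy 11, Ben 7, Liam 12, Farid 18, Emma 0. Emma eliminated.
Round 2: Wendy 11, Ben 7, Liam 12, Farid 18. Ben eliminated.
Round 3: Wendy 18, Liam 12, Farid 18. Liam eliminated.
Round 4: Wendy 30, Farid 18. Wendy has a majority (≥25).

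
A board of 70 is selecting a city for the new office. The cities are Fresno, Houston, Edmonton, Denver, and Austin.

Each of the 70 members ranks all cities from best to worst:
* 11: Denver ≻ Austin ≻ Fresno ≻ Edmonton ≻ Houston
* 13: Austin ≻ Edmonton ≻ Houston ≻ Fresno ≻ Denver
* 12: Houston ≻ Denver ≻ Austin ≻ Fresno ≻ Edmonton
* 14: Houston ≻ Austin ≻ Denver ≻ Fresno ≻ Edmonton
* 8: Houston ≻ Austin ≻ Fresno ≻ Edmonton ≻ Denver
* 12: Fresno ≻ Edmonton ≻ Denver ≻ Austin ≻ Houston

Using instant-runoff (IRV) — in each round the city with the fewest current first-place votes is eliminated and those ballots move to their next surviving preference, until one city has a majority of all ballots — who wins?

Round 1: Fresno 12, Houston 34, Edmonton 0, Denver 11, Austin 13. Edmonton eliminated.
Round 2: Fresno 12, Houston 34, Denver 11, Austin 13. Denver eliminated.
Round 3: Fresno 12, Houston 34, Austin 24. Fresno eliminated.
Round 4: Houston 34, Austin 36. Austin has a majority (≥36).

Austin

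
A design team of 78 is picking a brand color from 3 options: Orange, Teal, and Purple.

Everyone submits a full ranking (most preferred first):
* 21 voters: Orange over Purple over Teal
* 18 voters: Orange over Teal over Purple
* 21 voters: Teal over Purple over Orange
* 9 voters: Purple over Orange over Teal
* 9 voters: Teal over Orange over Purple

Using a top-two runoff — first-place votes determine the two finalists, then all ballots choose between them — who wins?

Orange

Round 1 first-place votes: Orange 39, Teal 30, Purple 9. Orange and Teal advance.
Runoff: Orange is ranked above Teal on 48 ballots, Teal above Orange on 30.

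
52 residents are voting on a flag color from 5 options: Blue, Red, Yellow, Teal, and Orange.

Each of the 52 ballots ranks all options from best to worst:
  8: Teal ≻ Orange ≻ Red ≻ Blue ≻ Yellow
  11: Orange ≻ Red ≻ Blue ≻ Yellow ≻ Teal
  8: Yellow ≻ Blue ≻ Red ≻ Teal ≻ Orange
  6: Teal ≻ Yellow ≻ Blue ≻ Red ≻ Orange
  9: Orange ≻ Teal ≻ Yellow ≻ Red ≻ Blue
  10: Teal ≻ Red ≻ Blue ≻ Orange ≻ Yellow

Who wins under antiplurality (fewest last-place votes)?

Red

Last-place votes: Blue 9, Red 0, Yellow 18, Teal 11, Orange 14.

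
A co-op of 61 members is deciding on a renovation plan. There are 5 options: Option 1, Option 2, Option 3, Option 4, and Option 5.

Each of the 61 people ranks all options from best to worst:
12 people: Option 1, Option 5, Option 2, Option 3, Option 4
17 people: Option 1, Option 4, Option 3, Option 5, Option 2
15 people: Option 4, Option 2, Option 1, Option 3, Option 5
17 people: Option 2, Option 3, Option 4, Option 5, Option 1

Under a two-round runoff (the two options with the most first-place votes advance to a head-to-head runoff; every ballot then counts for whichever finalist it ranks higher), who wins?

Option 2

Round 1 first-place votes: Option 1 29, Option 2 17, Option 3 0, Option 4 15, Option 5 0. Option 1 and Option 2 advance.
Runoff: Option 1 is ranked above Option 2 on 29 ballots, Option 2 above Option 1 on 32.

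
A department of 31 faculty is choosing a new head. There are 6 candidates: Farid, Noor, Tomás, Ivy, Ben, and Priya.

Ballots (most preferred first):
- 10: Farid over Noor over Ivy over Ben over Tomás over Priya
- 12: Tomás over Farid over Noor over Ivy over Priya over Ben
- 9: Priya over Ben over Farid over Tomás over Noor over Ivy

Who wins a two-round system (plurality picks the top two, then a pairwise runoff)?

Round 1 first-place votes: Farid 10, Noor 0, Tomás 12, Ivy 0, Ben 0, Priya 9. Tomás and Farid advance.
Runoff: Tomás is ranked above Farid on 12 ballots, Farid above Tomás on 19.

Farid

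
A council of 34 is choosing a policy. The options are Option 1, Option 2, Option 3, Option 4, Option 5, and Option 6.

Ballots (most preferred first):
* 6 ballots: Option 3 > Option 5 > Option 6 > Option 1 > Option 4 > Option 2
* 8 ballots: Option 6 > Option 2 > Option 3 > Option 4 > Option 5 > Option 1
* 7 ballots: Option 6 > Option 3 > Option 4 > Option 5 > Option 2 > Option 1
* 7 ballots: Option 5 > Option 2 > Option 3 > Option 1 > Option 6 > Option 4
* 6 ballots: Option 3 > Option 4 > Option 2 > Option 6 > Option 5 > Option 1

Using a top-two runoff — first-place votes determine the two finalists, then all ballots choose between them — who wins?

Round 1 first-place votes: Option 1 0, Option 2 0, Option 3 12, Option 4 0, Option 5 7, Option 6 15. Option 6 and Option 3 advance.
Runoff: Option 6 is ranked above Option 3 on 15 ballots, Option 3 above Option 6 on 19.

Option 3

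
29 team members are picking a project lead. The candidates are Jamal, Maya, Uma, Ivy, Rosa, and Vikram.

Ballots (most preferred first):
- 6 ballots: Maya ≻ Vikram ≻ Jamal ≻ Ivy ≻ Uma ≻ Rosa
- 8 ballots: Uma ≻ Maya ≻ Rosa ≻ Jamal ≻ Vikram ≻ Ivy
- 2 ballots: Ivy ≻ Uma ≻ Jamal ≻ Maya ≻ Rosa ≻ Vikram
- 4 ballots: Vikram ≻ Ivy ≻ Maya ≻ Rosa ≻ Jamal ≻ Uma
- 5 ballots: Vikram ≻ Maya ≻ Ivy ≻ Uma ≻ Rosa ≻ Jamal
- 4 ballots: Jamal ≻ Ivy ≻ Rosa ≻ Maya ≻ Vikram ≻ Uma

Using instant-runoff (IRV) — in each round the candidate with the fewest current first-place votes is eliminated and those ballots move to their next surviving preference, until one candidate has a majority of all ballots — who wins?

Round 1: Jamal 4, Maya 6, Uma 8, Ivy 2, Rosa 0, Vikram 9. Rosa eliminated.
Round 2: Jamal 4, Maya 6, Uma 8, Ivy 2, Vikram 9. Ivy eliminated.
Round 3: Jamal 4, Maya 6, Uma 10, Vikram 9. Jamal eliminated.
Round 4: Maya 10, Uma 10, Vikram 9. Vikram eliminated.
Round 5: Maya 19, Uma 10. Maya has a majority (≥15).

Maya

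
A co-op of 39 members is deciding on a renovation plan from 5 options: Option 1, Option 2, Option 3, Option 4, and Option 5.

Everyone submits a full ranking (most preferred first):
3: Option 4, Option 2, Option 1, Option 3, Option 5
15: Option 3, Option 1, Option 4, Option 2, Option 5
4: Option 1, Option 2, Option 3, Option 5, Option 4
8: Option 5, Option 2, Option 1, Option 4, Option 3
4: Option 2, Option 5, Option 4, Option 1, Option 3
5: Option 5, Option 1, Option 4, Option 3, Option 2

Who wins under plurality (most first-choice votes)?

First-place votes: Option 1 4, Option 2 4, Option 3 15, Option 4 3, Option 5 13.

Option 3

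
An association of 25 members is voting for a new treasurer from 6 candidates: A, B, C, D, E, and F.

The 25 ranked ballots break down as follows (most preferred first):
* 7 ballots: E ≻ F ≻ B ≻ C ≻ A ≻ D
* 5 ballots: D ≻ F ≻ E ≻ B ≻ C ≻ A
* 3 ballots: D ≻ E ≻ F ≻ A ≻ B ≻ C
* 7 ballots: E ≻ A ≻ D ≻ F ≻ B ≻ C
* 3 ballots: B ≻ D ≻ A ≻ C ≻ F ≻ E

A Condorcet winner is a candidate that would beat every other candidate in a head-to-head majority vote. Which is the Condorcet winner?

E

E vs A: 22–3
E vs B: 22–3
E vs C: 22–3
E vs D: 14–11
E vs F: 17–8
E beats every other candidate.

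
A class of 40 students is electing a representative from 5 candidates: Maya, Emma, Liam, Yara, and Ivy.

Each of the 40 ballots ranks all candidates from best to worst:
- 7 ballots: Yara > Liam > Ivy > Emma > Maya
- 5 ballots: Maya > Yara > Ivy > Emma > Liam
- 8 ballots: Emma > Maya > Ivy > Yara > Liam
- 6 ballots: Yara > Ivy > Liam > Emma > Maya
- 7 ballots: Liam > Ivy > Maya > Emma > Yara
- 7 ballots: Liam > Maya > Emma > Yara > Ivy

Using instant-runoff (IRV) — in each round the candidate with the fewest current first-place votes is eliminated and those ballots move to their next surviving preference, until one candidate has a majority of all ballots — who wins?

Round 1: Maya 5, Emma 8, Liam 14, Yara 13, Ivy 0. Ivy eliminated.
Round 2: Maya 5, Emma 8, Liam 14, Yara 13. Maya eliminated.
Round 3: Emma 8, Liam 14, Yara 18. Emma eliminated.
Round 4: Liam 14, Yara 26. Yara has a majority (≥21).

Yara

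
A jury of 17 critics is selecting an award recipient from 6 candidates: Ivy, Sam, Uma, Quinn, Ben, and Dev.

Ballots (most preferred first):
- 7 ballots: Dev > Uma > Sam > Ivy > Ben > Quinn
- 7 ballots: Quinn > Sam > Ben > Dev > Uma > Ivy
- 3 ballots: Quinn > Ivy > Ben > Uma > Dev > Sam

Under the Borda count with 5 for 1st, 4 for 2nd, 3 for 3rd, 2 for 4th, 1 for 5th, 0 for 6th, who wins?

Ivy: 7×2 + 7×0 + 3×4 = 26
Sam: 7×3 + 7×4 + 3×0 = 49
Uma: 7×4 + 7×1 + 3×2 = 41
Quinn: 7×0 + 7×5 + 3×5 = 50
Ben: 7×1 + 7×3 + 3×3 = 37
Dev: 7×5 + 7×2 + 3×1 = 52

Dev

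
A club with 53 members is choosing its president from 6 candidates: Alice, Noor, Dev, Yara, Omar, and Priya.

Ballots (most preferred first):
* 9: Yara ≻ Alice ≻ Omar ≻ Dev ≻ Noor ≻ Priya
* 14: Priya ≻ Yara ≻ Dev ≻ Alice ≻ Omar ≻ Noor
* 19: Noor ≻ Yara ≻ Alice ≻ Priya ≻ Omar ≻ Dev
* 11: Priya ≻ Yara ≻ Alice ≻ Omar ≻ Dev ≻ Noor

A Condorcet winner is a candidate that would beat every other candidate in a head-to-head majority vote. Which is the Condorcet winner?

Yara

Yara vs Alice: 53–0
Yara vs Noor: 34–19
Yara vs Dev: 53–0
Yara vs Omar: 53–0
Yara vs Priya: 28–25
Yara beats every other candidate.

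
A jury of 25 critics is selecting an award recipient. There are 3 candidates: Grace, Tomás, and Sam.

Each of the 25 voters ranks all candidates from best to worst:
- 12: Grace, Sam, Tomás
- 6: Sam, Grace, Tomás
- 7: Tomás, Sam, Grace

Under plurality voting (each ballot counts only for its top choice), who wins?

First-place votes: Grace 12, Tomás 7, Sam 6.

Grace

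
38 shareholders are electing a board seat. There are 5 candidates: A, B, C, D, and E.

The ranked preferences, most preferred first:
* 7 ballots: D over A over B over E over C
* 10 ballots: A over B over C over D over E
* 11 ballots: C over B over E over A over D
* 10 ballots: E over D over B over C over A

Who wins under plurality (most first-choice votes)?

First-place votes: A 10, B 0, C 11, D 7, E 10.

C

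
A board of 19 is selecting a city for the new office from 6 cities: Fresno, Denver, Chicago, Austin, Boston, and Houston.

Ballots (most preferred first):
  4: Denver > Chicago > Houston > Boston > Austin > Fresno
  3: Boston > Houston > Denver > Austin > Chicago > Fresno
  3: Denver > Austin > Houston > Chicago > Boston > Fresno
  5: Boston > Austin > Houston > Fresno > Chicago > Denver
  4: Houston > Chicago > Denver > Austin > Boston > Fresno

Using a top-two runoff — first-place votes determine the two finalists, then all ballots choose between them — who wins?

Round 1 first-place votes: Fresno 0, Denver 7, Chicago 0, Austin 0, Boston 8, Houston 4. Boston and Denver advance.
Runoff: Boston is ranked above Denver on 8 ballots, Denver above Boston on 11.

Denver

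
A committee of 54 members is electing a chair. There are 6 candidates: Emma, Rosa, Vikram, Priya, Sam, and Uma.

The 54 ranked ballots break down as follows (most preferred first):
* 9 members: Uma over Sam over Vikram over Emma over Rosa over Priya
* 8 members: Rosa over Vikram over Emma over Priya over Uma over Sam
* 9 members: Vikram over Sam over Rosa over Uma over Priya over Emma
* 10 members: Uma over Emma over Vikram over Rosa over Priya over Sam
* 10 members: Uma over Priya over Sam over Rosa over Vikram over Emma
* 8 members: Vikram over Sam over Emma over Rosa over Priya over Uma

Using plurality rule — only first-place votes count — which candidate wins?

Uma

First-place votes: Emma 0, Rosa 8, Vikram 17, Priya 0, Sam 0, Uma 29.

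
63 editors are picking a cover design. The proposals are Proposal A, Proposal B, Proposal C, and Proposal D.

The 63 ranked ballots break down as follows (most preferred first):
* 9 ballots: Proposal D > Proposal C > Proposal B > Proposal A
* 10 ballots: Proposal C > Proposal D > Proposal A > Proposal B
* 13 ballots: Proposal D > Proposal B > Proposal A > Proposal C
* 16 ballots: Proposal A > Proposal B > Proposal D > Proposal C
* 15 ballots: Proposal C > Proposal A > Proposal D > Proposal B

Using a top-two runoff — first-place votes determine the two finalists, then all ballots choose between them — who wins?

Round 1 first-place votes: Proposal A 16, Proposal B 0, Proposal C 25, Proposal D 22. Proposal C and Proposal D advance.
Runoff: Proposal C is ranked above Proposal D on 25 ballots, Proposal D above Proposal C on 38.

Proposal D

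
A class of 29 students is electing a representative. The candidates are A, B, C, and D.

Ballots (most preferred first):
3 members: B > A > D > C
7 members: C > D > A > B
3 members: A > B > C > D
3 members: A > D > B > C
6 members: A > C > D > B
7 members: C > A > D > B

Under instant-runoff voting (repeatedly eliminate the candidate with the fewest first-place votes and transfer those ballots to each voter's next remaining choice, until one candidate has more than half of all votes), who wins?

A

Round 1: A 12, B 3, C 14, D 0. D eliminated.
Round 2: A 12, B 3, C 14. B eliminated.
Round 3: A 15, C 14. A has a majority (≥15).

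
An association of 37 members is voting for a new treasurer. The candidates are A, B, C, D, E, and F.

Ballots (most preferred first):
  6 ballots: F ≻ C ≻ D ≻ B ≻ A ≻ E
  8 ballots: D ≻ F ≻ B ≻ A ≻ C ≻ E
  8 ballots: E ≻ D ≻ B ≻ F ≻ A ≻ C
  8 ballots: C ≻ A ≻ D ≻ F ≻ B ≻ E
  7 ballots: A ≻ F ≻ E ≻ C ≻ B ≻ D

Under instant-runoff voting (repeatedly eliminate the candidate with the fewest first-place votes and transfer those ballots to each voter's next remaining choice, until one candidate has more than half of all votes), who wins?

Round 1: A 7, B 0, C 8, D 8, E 8, F 6. B eliminated.
Round 2: A 7, C 8, D 8, E 8, F 6. F eliminated.
Round 3: A 7, C 14, D 8, E 8. A eliminated.
Round 4: C 14, D 8, E 15. D eliminated.
Round 5: C 22, E 15. C has a majority (≥19).

C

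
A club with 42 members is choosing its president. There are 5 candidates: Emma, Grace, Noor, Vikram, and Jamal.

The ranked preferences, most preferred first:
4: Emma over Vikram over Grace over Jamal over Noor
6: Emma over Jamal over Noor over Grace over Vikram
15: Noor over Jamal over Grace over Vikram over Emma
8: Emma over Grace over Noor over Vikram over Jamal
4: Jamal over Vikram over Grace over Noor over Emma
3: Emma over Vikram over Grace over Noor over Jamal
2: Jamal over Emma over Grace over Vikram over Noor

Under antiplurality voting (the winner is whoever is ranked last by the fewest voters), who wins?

Grace

Last-place votes: Emma 19, Grace 0, Noor 6, Vikram 6, Jamal 11.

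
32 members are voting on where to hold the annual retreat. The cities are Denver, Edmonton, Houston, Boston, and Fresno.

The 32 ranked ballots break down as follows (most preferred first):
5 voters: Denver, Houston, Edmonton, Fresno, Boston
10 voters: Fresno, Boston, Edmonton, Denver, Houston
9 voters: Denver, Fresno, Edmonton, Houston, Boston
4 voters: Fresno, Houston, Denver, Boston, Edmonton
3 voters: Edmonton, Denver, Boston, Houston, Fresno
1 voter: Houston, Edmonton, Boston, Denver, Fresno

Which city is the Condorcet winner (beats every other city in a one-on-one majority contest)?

Denver

Denver vs Edmonton: 18–14
Denver vs Houston: 27–5
Denver vs Boston: 21–11
Denver vs Fresno: 18–14
Denver beats every other city.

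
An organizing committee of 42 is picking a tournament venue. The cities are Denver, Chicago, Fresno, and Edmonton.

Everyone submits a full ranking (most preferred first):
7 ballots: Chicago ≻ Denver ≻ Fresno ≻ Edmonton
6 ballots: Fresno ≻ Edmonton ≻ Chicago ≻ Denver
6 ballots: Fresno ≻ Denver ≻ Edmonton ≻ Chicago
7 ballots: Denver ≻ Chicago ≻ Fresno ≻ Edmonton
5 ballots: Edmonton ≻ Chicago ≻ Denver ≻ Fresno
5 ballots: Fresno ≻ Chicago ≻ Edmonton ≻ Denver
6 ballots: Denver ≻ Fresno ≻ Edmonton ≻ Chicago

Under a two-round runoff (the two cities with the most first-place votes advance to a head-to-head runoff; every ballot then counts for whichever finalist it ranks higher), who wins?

Denver

Round 1 first-place votes: Denver 13, Chicago 7, Fresno 17, Edmonton 5. Fresno and Denver advance.
Runoff: Fresno is ranked above Denver on 17 ballots, Denver above Fresno on 25.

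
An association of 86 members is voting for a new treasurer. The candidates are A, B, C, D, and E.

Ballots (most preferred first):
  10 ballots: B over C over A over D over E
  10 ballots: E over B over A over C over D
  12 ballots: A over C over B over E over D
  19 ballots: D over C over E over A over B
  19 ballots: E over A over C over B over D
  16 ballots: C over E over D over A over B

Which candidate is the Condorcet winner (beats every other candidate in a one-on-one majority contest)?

C

C vs A: 45–41
C vs B: 66–20
C vs D: 67–19
C vs E: 57–29
C beats every other candidate.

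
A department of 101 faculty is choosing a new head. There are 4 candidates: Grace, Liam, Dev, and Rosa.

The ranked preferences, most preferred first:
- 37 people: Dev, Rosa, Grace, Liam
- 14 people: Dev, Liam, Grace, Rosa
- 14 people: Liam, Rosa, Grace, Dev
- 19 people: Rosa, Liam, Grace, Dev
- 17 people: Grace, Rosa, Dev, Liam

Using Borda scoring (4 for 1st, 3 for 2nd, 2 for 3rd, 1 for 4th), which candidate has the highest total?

Rosa

Grace: 37×2 + 14×2 + 14×2 + 19×2 + 17×4 = 236
Liam: 37×1 + 14×3 + 14×4 + 19×3 + 17×1 = 209
Dev: 37×4 + 14×4 + 14×1 + 19×1 + 17×2 = 271
Rosa: 37×3 + 14×1 + 14×3 + 19×4 + 17×3 = 294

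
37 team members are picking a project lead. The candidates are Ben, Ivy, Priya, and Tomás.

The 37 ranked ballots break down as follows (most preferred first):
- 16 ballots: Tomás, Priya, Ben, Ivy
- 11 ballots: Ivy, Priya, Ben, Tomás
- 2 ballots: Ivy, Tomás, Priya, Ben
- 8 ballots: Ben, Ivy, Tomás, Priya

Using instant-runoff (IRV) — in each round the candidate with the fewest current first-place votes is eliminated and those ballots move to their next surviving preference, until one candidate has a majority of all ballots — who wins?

Round 1: Ben 8, Ivy 13, Priya 0, Tomás 16. Priya eliminated.
Round 2: Ben 8, Ivy 13, Tomás 16. Ben eliminated.
Round 3: Ivy 21, Tomás 16. Ivy has a majority (≥19).

Ivy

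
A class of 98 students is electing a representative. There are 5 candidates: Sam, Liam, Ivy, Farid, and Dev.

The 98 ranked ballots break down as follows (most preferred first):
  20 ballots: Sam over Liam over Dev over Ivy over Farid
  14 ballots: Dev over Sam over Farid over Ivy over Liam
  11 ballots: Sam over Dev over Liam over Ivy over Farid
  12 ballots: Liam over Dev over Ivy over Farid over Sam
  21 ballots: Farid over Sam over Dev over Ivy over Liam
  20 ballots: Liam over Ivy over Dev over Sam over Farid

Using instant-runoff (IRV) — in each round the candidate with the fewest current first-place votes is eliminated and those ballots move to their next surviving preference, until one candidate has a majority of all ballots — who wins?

Sam

Round 1: Sam 31, Liam 32, Ivy 0, Farid 21, Dev 14. Ivy eliminated.
Round 2: Sam 31, Liam 32, Farid 21, Dev 14. Dev eliminated.
Round 3: Sam 45, Liam 32, Farid 21. Farid eliminated.
Round 4: Sam 66, Liam 32. Sam has a majority (≥50).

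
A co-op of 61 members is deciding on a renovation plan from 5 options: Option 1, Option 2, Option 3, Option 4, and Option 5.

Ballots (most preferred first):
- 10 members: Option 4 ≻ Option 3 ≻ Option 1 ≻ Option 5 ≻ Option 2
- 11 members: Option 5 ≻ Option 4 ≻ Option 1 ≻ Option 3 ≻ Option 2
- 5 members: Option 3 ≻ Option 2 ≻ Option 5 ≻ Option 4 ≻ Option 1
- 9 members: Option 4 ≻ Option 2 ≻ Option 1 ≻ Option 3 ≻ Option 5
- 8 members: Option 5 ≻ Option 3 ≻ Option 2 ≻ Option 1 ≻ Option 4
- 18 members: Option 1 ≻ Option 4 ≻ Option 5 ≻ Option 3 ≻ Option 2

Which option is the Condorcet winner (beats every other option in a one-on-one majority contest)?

Option 4 vs Option 1: 35–26
Option 4 vs Option 2: 48–13
Option 4 vs Option 3: 48–13
Option 4 vs Option 5: 37–24
Option 4 beats every other option.

Option 4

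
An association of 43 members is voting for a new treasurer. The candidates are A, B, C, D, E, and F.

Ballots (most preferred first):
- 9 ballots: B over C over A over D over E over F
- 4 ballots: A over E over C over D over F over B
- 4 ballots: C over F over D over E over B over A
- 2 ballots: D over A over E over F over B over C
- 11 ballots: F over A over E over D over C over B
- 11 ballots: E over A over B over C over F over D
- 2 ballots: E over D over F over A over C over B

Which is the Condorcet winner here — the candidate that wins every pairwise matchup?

A vs B: 30–13
A vs C: 30–13
A vs D: 35–8
A vs E: 26–17
A vs F: 26–17
A beats every other candidate.

A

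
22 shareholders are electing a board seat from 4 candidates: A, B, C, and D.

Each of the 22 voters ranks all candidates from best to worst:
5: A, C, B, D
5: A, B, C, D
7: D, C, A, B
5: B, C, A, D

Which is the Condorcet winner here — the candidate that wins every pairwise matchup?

C

C vs A: 12–10
C vs B: 12–10
C vs D: 15–7
C beats every other candidate.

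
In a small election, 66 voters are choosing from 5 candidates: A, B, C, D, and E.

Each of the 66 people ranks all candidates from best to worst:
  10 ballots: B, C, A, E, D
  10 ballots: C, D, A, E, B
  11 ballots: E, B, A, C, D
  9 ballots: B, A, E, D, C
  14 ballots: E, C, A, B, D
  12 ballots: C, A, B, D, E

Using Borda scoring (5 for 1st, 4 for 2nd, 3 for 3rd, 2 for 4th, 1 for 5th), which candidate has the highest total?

C

A: 10×3 + 10×3 + 11×3 + 9×4 + 14×3 + 12×4 = 219
B: 10×5 + 10×1 + 11×4 + 9×5 + 14×2 + 12×3 = 213
C: 10×4 + 10×5 + 11×2 + 9×1 + 14×4 + 12×5 = 237
D: 10×1 + 10×4 + 11×1 + 9×2 + 14×1 + 12×2 = 117
E: 10×2 + 10×2 + 11×5 + 9×3 + 14×5 + 12×1 = 204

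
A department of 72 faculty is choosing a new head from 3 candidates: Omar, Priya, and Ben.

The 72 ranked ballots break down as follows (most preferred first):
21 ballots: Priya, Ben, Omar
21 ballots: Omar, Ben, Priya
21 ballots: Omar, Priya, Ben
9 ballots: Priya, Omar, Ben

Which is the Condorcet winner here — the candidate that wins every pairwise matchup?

Omar vs Priya: 42–30
Omar vs Ben: 51–21
Omar beats every other candidate.

Omar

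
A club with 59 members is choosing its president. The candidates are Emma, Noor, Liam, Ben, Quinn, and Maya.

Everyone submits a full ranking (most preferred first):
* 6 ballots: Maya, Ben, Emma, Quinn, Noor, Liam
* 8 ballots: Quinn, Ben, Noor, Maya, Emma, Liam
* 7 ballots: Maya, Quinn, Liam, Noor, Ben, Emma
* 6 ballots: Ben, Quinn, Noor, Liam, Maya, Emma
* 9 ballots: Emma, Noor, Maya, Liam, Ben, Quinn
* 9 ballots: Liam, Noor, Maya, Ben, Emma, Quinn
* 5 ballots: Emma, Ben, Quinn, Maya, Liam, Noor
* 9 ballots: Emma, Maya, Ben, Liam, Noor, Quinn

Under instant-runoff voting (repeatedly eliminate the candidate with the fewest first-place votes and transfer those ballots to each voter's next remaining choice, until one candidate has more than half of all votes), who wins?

Round 1: Emma 23, Noor 0, Liam 9, Ben 6, Quinn 8, Maya 13. Noor eliminated.
Round 2: Emma 23, Liam 9, Ben 6, Quinn 8, Maya 13. Ben eliminated.
Round 3: Emma 23, Liam 9, Quinn 14, Maya 13. Liam eliminated.
Round 4: Emma 23, Quinn 14, Maya 22. Quinn eliminated.
Round 5: Emma 23, Maya 36. Maya has a majority (≥30).

Maya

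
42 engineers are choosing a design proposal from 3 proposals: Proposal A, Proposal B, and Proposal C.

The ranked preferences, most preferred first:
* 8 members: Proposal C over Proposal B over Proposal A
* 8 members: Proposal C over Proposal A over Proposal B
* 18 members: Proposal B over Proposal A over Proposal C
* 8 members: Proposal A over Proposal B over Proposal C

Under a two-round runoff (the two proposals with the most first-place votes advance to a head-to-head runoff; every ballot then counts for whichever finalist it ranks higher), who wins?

Round 1 first-place votes: Proposal A 8, Proposal B 18, Proposal C 16. Proposal B and Proposal C advance.
Runoff: Proposal B is ranked above Proposal C on 26 ballots, Proposal C above Proposal B on 16.

Proposal B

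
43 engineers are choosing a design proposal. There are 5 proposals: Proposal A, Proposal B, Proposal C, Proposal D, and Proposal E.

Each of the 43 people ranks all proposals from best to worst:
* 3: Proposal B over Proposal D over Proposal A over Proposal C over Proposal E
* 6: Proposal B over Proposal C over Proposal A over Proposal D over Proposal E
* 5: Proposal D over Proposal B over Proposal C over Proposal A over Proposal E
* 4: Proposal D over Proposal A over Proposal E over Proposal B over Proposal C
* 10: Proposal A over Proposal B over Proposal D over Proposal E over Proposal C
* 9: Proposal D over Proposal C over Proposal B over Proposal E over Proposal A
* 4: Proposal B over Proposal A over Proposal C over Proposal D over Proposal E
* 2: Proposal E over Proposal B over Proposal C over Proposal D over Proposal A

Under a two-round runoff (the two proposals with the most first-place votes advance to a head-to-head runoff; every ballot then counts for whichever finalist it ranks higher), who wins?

Round 1 first-place votes: Proposal A 10, Proposal B 13, Proposal C 0, Proposal D 18, Proposal E 2. Proposal D and Proposal B advance.
Runoff: Proposal D is ranked above Proposal B on 18 ballots, Proposal B above Proposal D on 25.

Proposal B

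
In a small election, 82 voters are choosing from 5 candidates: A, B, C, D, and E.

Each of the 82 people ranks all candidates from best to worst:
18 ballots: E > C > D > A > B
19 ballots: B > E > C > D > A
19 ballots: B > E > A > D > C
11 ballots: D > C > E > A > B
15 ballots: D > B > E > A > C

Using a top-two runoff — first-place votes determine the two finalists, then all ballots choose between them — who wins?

Round 1 first-place votes: A 0, B 38, C 0, D 26, E 18. B and D advance.
Runoff: B is ranked above D on 38 ballots, D above B on 44.

D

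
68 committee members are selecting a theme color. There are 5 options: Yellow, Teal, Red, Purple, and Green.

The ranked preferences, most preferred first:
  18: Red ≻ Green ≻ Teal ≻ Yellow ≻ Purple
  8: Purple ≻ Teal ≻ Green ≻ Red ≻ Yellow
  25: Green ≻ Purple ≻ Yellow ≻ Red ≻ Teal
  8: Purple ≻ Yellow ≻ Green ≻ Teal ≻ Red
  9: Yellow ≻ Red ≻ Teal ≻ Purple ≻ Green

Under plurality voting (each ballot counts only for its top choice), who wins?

First-place votes: Yellow 9, Teal 0, Red 18, Purple 16, Green 25.

Green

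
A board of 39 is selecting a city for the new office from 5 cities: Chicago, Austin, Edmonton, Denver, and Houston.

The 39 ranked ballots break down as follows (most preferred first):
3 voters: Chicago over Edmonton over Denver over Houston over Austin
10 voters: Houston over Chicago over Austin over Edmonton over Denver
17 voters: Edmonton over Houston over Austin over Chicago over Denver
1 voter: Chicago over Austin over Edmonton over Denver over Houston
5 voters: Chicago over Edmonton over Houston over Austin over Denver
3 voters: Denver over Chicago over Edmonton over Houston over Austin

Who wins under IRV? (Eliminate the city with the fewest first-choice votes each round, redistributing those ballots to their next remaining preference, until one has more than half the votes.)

Round 1: Chicago 9, Austin 0, Edmonton 17, Denver 3, Houston 10. Austin eliminated.
Round 2: Chicago 9, Edmonton 17, Denver 3, Houston 10. Denver eliminated.
Round 3: Chicago 12, Edmonton 17, Houston 10. Houston eliminated.
Round 4: Chicago 22, Edmonton 17. Chicago has a majority (≥20).

Chicago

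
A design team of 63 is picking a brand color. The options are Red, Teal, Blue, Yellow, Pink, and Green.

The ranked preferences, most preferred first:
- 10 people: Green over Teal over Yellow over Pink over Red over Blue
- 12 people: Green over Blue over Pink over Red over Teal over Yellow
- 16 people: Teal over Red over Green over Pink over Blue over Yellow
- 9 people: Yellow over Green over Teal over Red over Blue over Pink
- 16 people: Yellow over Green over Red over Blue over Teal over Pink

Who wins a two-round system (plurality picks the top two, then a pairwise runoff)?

Round 1 first-place votes: Red 0, Teal 16, Blue 0, Yellow 25, Pink 0, Green 22. Yellow and Green advance.
Runoff: Yellow is ranked above Green on 25 ballots, Green above Yellow on 38.

Green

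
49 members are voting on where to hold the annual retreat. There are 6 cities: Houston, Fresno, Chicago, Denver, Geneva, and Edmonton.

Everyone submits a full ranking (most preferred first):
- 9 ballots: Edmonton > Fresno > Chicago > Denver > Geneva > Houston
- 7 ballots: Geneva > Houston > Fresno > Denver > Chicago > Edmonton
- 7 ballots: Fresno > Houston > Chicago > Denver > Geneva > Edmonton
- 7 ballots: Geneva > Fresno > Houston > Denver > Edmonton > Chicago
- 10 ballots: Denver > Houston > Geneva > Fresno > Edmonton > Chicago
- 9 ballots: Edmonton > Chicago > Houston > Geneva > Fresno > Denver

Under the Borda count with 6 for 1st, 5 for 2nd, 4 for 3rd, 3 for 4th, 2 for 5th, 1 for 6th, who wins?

Houston: 9×1 + 7×5 + 7×5 + 7×4 + 10×5 + 9×4 = 193
Fresno: 9×5 + 7×4 + 7×6 + 7×5 + 10×3 + 9×2 = 198
Chicago: 9×4 + 7×2 + 7×4 + 7×1 + 10×1 + 9×5 = 140
Denver: 9×3 + 7×3 + 7×3 + 7×3 + 10×6 + 9×1 = 159
Geneva: 9×2 + 7×6 + 7×2 + 7×6 + 10×4 + 9×3 = 183
Edmonton: 9×6 + 7×1 + 7×1 + 7×2 + 10×2 + 9×6 = 156

Fresno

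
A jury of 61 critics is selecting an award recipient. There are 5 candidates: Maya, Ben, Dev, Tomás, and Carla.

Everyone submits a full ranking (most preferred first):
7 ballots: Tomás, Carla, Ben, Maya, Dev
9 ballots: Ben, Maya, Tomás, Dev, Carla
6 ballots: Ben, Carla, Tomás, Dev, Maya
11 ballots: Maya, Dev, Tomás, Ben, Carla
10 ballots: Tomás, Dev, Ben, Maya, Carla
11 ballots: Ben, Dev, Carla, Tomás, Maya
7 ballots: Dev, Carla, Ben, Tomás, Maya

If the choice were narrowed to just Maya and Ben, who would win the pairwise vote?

Maya is ranked above Ben on 11 ballots; Ben above Maya on 50.

Ben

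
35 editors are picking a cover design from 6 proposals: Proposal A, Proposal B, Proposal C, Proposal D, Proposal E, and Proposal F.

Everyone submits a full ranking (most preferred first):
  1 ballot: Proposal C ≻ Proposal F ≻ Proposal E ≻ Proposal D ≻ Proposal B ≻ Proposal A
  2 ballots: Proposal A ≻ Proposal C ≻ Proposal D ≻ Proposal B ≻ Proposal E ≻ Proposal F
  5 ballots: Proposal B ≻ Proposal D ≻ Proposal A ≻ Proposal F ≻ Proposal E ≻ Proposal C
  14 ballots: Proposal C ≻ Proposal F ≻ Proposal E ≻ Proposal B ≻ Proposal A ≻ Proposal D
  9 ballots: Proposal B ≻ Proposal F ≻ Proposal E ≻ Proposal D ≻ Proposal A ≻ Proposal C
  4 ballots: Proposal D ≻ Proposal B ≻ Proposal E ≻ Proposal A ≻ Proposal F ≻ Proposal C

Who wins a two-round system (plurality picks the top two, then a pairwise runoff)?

Round 1 first-place votes: Proposal A 2, Proposal B 14, Proposal C 15, Proposal D 4, Proposal E 0, Proposal F 0. Proposal C and Proposal B advance.
Runoff: Proposal C is ranked above Proposal B on 17 ballots, Proposal B above Proposal C on 18.

Proposal B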